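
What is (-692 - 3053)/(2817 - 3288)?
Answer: 3745/471 ≈ 7.9512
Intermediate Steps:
(-692 - 3053)/(2817 - 3288) = -3745/(-471) = -3745*(-1/471) = 3745/471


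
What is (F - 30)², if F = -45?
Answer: 5625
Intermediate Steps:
(F - 30)² = (-45 - 30)² = (-75)² = 5625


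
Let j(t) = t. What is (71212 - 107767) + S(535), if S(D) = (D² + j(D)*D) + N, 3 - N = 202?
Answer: 535696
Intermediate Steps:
N = -199 (N = 3 - 1*202 = 3 - 202 = -199)
S(D) = -199 + 2*D² (S(D) = (D² + D*D) - 199 = (D² + D²) - 199 = 2*D² - 199 = -199 + 2*D²)
(71212 - 107767) + S(535) = (71212 - 107767) + (-199 + 2*535²) = -36555 + (-199 + 2*286225) = -36555 + (-199 + 572450) = -36555 + 572251 = 535696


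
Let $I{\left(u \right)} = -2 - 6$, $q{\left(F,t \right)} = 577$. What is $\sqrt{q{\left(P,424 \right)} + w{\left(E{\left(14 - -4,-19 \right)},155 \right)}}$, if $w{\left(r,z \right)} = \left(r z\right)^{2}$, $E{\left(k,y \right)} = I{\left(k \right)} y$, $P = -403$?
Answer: $\sqrt{555074177} \approx 23560.0$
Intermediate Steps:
$I{\left(u \right)} = -8$ ($I{\left(u \right)} = -2 - 6 = -8$)
$E{\left(k,y \right)} = - 8 y$
$w{\left(r,z \right)} = r^{2} z^{2}$
$\sqrt{q{\left(P,424 \right)} + w{\left(E{\left(14 - -4,-19 \right)},155 \right)}} = \sqrt{577 + \left(\left(-8\right) \left(-19\right)\right)^{2} \cdot 155^{2}} = \sqrt{577 + 152^{2} \cdot 24025} = \sqrt{577 + 23104 \cdot 24025} = \sqrt{577 + 555073600} = \sqrt{555074177}$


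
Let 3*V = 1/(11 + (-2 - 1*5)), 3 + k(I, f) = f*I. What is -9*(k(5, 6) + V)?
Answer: -975/4 ≈ -243.75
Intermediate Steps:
k(I, f) = -3 + I*f (k(I, f) = -3 + f*I = -3 + I*f)
V = 1/12 (V = 1/(3*(11 + (-2 - 1*5))) = 1/(3*(11 + (-2 - 5))) = 1/(3*(11 - 7)) = (⅓)/4 = (⅓)*(¼) = 1/12 ≈ 0.083333)
-9*(k(5, 6) + V) = -9*((-3 + 5*6) + 1/12) = -9*((-3 + 30) + 1/12) = -9*(27 + 1/12) = -9*325/12 = -975/4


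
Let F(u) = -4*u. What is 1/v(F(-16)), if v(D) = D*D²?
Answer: 1/262144 ≈ 3.8147e-6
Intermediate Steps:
v(D) = D³
1/v(F(-16)) = 1/((-4*(-16))³) = 1/(64³) = 1/262144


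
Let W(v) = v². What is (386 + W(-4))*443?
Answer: 178086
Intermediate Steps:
(386 + W(-4))*443 = (386 + (-4)²)*443 = (386 + 16)*443 = 402*443 = 178086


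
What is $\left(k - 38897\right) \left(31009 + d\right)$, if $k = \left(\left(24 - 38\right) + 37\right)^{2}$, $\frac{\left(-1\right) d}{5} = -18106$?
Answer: $-4663208352$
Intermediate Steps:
$d = 90530$ ($d = \left(-5\right) \left(-18106\right) = 90530$)
$k = 529$ ($k = \left(-14 + 37\right)^{2} = 23^{2} = 529$)
$\left(k - 38897\right) \left(31009 + d\right) = \left(529 - 38897\right) \left(31009 + 90530\right) = \left(-38368\right) 121539 = -4663208352$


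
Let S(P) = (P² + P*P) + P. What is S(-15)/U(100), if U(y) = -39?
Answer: -145/13 ≈ -11.154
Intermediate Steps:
S(P) = P + 2*P² (S(P) = (P² + P²) + P = 2*P² + P = P + 2*P²)
S(-15)/U(100) = -15*(1 + 2*(-15))/(-39) = -15*(1 - 30)*(-1/39) = -15*(-29)*(-1/39) = 435*(-1/39) = -145/13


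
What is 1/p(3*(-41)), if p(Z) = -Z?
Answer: 1/123 ≈ 0.0081301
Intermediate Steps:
1/p(3*(-41)) = 1/(-3*(-41)) = 1/(-1*(-123)) = 1/123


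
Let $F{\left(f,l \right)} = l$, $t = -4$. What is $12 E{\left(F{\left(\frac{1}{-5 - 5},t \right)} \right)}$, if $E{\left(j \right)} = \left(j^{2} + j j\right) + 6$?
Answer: $456$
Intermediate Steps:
$E{\left(j \right)} = 6 + 2 j^{2}$ ($E{\left(j \right)} = \left(j^{2} + j^{2}\right) + 6 = 2 j^{2} + 6 = 6 + 2 j^{2}$)
$12 E{\left(F{\left(\frac{1}{-5 - 5},t \right)} \right)} = 12 \left(6 + 2 \left(-4\right)^{2}\right) = 12 \left(6 + 2 \cdot 16\right) = 12 \left(6 + 32\right) = 12 \cdot 38 = 456$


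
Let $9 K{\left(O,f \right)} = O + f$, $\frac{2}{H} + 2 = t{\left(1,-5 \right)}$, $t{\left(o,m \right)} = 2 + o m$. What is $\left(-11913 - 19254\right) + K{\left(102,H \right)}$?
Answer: $- \frac{1402007}{45} \approx -31156.0$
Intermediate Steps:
$t{\left(o,m \right)} = 2 + m o$
$H = - \frac{2}{5}$ ($H = \frac{2}{-2 + \left(2 - 5\right)} = \frac{2}{-2 - 3} = \frac{2}{-5} = 2 \left(- \frac{1}{5}\right) = - \frac{2}{5} \approx -0.4$)
$K{\left(O,f \right)} = \frac{O}{9} + \frac{f}{9}$ ($K{\left(O,f \right)} = \frac{O + f}{9} = \frac{O}{9} + \frac{f}{9}$)
$\left(-11913 - 19254\right) + K{\left(102,H \right)} = \left(-11913 - 19254\right) + \left(\frac{1}{9} \cdot 102 + \frac{1}{9} \left(- \frac{2}{5}\right)\right) = -31167 + \left(\frac{34}{3} - \frac{2}{45}\right) = -31167 + \frac{508}{45} = - \frac{1402007}{45}$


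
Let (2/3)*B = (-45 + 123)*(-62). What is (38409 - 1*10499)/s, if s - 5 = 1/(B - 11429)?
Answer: 260721265/46707 ≈ 5582.1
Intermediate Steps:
B = -7254 (B = 3*((-45 + 123)*(-62))/2 = 3*(78*(-62))/2 = (3/2)*(-4836) = -7254)
s = 93414/18683 (s = 5 + 1/(-7254 - 11429) = 5 + 1/(-18683) = 5 - 1/18683 = 93414/18683 ≈ 4.9999)
(38409 - 1*10499)/s = (38409 - 1*10499)/(93414/18683) = (38409 - 10499)*(18683/93414) = 27910*(18683/93414) = 260721265/46707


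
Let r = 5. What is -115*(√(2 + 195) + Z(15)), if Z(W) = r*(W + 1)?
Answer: -9200 - 115*√197 ≈ -10814.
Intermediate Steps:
Z(W) = 5 + 5*W (Z(W) = 5*(W + 1) = 5*(1 + W) = 5 + 5*W)
-115*(√(2 + 195) + Z(15)) = -115*(√(2 + 195) + (5 + 5*15)) = -115*(√197 + (5 + 75)) = -115*(√197 + 80) = -115*(80 + √197) = -9200 - 115*√197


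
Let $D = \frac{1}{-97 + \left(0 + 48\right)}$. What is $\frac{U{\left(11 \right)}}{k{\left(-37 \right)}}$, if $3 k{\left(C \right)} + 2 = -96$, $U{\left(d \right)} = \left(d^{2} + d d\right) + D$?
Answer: $- \frac{35571}{4802} \approx -7.4075$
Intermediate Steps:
$D = - \frac{1}{49}$ ($D = \frac{1}{-97 + 48} = \frac{1}{-49} = - \frac{1}{49} \approx -0.020408$)
$U{\left(d \right)} = - \frac{1}{49} + 2 d^{2}$ ($U{\left(d \right)} = \left(d^{2} + d d\right) - \frac{1}{49} = \left(d^{2} + d^{2}\right) - \frac{1}{49} = 2 d^{2} - \frac{1}{49} = - \frac{1}{49} + 2 d^{2}$)
$k{\left(C \right)} = - \frac{98}{3}$ ($k{\left(C \right)} = - \frac{2}{3} + \frac{1}{3} \left(-96\right) = - \frac{2}{3} - 32 = - \frac{98}{3}$)
$\frac{U{\left(11 \right)}}{k{\left(-37 \right)}} = \frac{- \frac{1}{49} + 2 \cdot 11^{2}}{- \frac{98}{3}} = \left(- \frac{1}{49} + 2 \cdot 121\right) \left(- \frac{3}{98}\right) = \left(- \frac{1}{49} + 242\right) \left(- \frac{3}{98}\right) = \frac{11857}{49} \left(- \frac{3}{98}\right) = - \frac{35571}{4802}$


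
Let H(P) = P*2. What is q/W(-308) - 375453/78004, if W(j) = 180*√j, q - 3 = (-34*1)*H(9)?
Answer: -375453/78004 + 29*I*√77/1320 ≈ -4.8133 + 0.19278*I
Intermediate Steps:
H(P) = 2*P
q = -609 (q = 3 + (-34*1)*(2*9) = 3 - 34*18 = 3 - 612 = -609)
q/W(-308) - 375453/78004 = -609*(-I*√77/27720) - 375453/78004 = -(-29)*I*√77/1320 - 375453/78004 = 29*I*√77/1320 - 375453/78004 = -375453/78004 + 29*I*√77/1320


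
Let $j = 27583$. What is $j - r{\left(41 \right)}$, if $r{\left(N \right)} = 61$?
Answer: $27522$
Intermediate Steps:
$j - r{\left(41 \right)} = 27583 - 61 = 27522$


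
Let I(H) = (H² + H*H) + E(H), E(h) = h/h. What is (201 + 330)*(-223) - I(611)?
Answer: -865056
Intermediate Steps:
E(h) = 1
I(H) = 1 + 2*H² (I(H) = (H² + H*H) + 1 = (H² + H²) + 1 = 2*H² + 1 = 1 + 2*H²)
(201 + 330)*(-223) - I(611) = (201 + 330)*(-223) - (1 + 2*611²) = 531*(-223) - (1 + 2*373321) = -118413 - (1 + 746642) = -118413 - 1*746643 = -118413 - 746643 = -865056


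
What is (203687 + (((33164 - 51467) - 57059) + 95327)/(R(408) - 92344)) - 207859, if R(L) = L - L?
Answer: -385279133/92344 ≈ -4172.2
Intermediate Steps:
R(L) = 0
(203687 + (((33164 - 51467) - 57059) + 95327)/(R(408) - 92344)) - 207859 = (203687 + (((33164 - 51467) - 57059) + 95327)/(0 - 92344)) - 207859 = (203687 + ((-18303 - 57059) + 95327)/(-92344)) - 207859 = (203687 + (-75362 + 95327)*(-1/92344)) - 207859 = (203687 + 19965*(-1/92344)) - 207859 = (203687 - 19965/92344) - 207859 = 18809252363/92344 - 207859 = -385279133/92344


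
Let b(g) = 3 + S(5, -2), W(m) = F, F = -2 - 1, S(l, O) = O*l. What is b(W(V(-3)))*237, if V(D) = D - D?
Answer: -1659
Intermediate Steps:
F = -3
V(D) = 0
W(m) = -3
b(g) = -7 (b(g) = 3 - 2*5 = 3 - 10 = -7)
b(W(V(-3)))*237 = -7*237 = -1659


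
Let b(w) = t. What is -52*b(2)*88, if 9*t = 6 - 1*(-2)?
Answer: -36608/9 ≈ -4067.6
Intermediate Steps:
t = 8/9 (t = (6 - 1*(-2))/9 = (6 + 2)/9 = (1/9)*8 = 8/9 ≈ 0.88889)
b(w) = 8/9
-52*b(2)*88 = -52*8/9*88 = -416/9*88 = -36608/9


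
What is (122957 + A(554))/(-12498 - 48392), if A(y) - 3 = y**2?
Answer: -214938/30445 ≈ -7.0599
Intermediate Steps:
A(y) = 3 + y**2
(122957 + A(554))/(-12498 - 48392) = (122957 + (3 + 554**2))/(-12498 - 48392) = (122957 + (3 + 306916))/(-60890) = (122957 + 306919)*(-1/60890) = 429876*(-1/60890) = -214938/30445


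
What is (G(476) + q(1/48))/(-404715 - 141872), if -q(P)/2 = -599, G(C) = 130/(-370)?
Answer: -44313/20223719 ≈ -0.0021911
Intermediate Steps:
G(C) = -13/37 (G(C) = 130*(-1/370) = -13/37)
q(P) = 1198 (q(P) = -2*(-599) = 1198)
(G(476) + q(1/48))/(-404715 - 141872) = (-13/37 + 1198)/(-404715 - 141872) = (44313/37)/(-546587) = (44313/37)*(-1/546587) = -44313/20223719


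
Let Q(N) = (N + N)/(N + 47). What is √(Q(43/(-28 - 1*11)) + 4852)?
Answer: √3886534815/895 ≈ 69.656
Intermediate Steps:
Q(N) = 2*N/(47 + N) (Q(N) = (2*N)/(47 + N) = 2*N/(47 + N))
√(Q(43/(-28 - 1*11)) + 4852) = √(2*(43/(-28 - 1*11))/(47 + 43/(-28 - 1*11)) + 4852) = √(2*(43/(-28 - 11))/(47 + 43/(-28 - 11)) + 4852) = √(2*(43/(-39))/(47 + 43/(-39)) + 4852) = √(2*(43*(-1/39))/(47 + 43*(-1/39)) + 4852) = √(2*(-43/39)/(47 - 43/39) + 4852) = √(2*(-43/39)/(1790/39) + 4852) = √(2*(-43/39)*(39/1790) + 4852) = √(-43/895 + 4852) = √(4342497/895) = √3886534815/895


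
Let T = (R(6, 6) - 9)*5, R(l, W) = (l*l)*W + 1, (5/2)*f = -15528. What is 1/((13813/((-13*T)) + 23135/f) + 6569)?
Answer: 3280290/21532655459 ≈ 0.00015234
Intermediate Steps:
f = -31056/5 (f = (⅖)*(-15528) = -31056/5 ≈ -6211.2)
R(l, W) = 1 + W*l² (R(l, W) = l²*W + 1 = W*l² + 1 = 1 + W*l²)
T = 1040 (T = ((1 + 6*6²) - 9)*5 = ((1 + 6*36) - 9)*5 = ((1 + 216) - 9)*5 = (217 - 9)*5 = 208*5 = 1040)
1/((13813/((-13*T)) + 23135/f) + 6569) = 1/((13813/((-13*1040)) + 23135/(-31056/5)) + 6569) = 1/((13813/(-13520) + 23135*(-5/31056)) + 6569) = 1/((13813*(-1/13520) - 115675/31056) + 6569) = 1/((-13813/13520 - 115675/31056) + 6569) = 1/(-15569551/3280290 + 6569) = 1/(21532655459/3280290) = 3280290/21532655459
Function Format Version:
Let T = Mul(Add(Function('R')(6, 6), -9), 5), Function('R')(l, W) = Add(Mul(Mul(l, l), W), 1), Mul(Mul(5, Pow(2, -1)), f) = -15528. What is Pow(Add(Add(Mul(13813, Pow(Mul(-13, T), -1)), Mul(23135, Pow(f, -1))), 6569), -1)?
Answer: Rational(3280290, 21532655459) ≈ 0.00015234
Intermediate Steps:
f = Rational(-31056, 5) (f = Mul(Rational(2, 5), -15528) = Rational(-31056, 5) ≈ -6211.2)
Function('R')(l, W) = Add(1, Mul(W, Pow(l, 2))) (Function('R')(l, W) = Add(Mul(Pow(l, 2), W), 1) = Add(Mul(W, Pow(l, 2)), 1) = Add(1, Mul(W, Pow(l, 2))))
T = 1040 (T = Mul(Add(Add(1, Mul(6, Pow(6, 2))), -9), 5) = Mul(Add(Add(1, Mul(6, 36)), -9), 5) = Mul(Add(Add(1, 216), -9), 5) = Mul(Add(217, -9), 5) = Mul(208, 5) = 1040)
Pow(Add(Add(Mul(13813, Pow(Mul(-13, T), -1)), Mul(23135, Pow(f, -1))), 6569), -1) = Pow(Add(Add(Mul(13813, Pow(Mul(-13, 1040), -1)), Mul(23135, Pow(Rational(-31056, 5), -1))), 6569), -1) = Pow(Add(Add(Mul(13813, Pow(-13520, -1)), Mul(23135, Rational(-5, 31056))), 6569), -1) = Pow(Add(Add(Mul(13813, Rational(-1, 13520)), Rational(-115675, 31056)), 6569), -1) = Pow(Add(Add(Rational(-13813, 13520), Rational(-115675, 31056)), 6569), -1) = Pow(Add(Rational(-15569551, 3280290), 6569), -1) = Pow(Rational(21532655459, 3280290), -1) = Rational(3280290, 21532655459)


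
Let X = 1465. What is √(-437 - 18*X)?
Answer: I*√26807 ≈ 163.73*I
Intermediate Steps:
√(-437 - 18*X) = √(-437 - 18*1465) = √(-437 - 26370) = √(-26807) = I*√26807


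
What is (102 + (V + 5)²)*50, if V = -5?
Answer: 5100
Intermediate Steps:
(102 + (V + 5)²)*50 = (102 + (-5 + 5)²)*50 = (102 + 0²)*50 = (102 + 0)*50 = 102*50 = 5100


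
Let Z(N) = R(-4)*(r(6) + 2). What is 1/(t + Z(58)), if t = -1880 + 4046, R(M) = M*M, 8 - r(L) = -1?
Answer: 1/2342 ≈ 0.00042699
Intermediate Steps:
r(L) = 9 (r(L) = 8 - 1*(-1) = 8 + 1 = 9)
R(M) = M**2
Z(N) = 176 (Z(N) = (-4)**2*(9 + 2) = 16*11 = 176)
t = 2166
1/(t + Z(58)) = 1/(2166 + 176) = 1/2342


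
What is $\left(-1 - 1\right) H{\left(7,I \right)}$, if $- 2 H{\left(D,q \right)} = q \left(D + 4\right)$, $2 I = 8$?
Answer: $44$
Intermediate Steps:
$I = 4$ ($I = \frac{1}{2} \cdot 8 = 4$)
$H{\left(D,q \right)} = - \frac{q \left(4 + D\right)}{2}$ ($H{\left(D,q \right)} = - \frac{q \left(D + 4\right)}{2} = - \frac{q \left(4 + D\right)}{2}$)
$\left(-1 - 1\right) H{\left(7,I \right)} = \left(-1 - 1\right) \left(\left(- \frac{1}{2}\right) 4 \left(4 + 7\right)\right) = - 2 \left(\left(- \frac{1}{2}\right) 4 \cdot 11\right) = \left(-2\right) \left(-22\right) = 44$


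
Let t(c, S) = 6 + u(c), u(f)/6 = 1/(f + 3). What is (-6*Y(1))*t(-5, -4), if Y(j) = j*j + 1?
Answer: -36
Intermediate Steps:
u(f) = 6/(3 + f) (u(f) = 6/(f + 3) = 6/(3 + f))
t(c, S) = 6 + 6/(3 + c)
Y(j) = 1 + j² (Y(j) = j² + 1 = 1 + j²)
(-6*Y(1))*t(-5, -4) = (-6*(1 + 1²))*(6*(4 - 5)/(3 - 5)) = (-6*(1 + 1))*(6*(-1)/(-2)) = (-6*2)*(6*(-½)*(-1)) = -12*3 = -36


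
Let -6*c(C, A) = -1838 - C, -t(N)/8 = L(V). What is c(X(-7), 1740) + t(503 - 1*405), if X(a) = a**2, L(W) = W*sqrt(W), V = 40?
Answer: 629/2 - 640*sqrt(10) ≈ -1709.4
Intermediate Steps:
L(W) = W**(3/2)
t(N) = -640*sqrt(10)
c(C, A) = 919/3 + C/6 (c(C, A) = -(-1838 - C)/6 = 919/3 + C/6)
c(X(-7), 1740) + t(503 - 1*405) = (919/3 + (1/6)*(-7)**2) - 640*sqrt(10) = (919/3 + (1/6)*49) - 640*sqrt(10) = (919/3 + 49/6) - 640*sqrt(10) = 629/2 - 640*sqrt(10)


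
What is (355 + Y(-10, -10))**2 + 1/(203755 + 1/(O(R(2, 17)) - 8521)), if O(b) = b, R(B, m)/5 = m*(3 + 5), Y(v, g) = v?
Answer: 190159452607691/1597642954 ≈ 1.1903e+5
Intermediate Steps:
R(B, m) = 40*m (R(B, m) = 5*(m*(3 + 5)) = 5*(m*8) = 5*(8*m) = 40*m)
(355 + Y(-10, -10))**2 + 1/(203755 + 1/(O(R(2, 17)) - 8521)) = (355 - 10)**2 + 1/(203755 + 1/(40*17 - 8521)) = 345**2 + 1/(203755 + 1/(680 - 8521)) = 119025 + 1/(203755 + 1/(-7841)) = 119025 + 1/(203755 - 1/7841) = 119025 + 1/(1597642954/7841) = 119025 + 7841/1597642954 = 190159452607691/1597642954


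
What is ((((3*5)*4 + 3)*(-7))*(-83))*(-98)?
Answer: -3587094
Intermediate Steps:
((((3*5)*4 + 3)*(-7))*(-83))*(-98) = (((15*4 + 3)*(-7))*(-83))*(-98) = (((60 + 3)*(-7))*(-83))*(-98) = ((63*(-7))*(-83))*(-98) = -441*(-83)*(-98) = 36603*(-98) = -3587094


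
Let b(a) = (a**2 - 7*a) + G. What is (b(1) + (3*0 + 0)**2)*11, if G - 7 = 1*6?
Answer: 77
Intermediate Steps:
G = 13 (G = 7 + 1*6 = 7 + 6 = 13)
b(a) = 13 + a**2 - 7*a (b(a) = (a**2 - 7*a) + 13 = 13 + a**2 - 7*a)
(b(1) + (3*0 + 0)**2)*11 = ((13 + 1**2 - 7*1) + (3*0 + 0)**2)*11 = ((13 + 1 - 7) + (0 + 0)**2)*11 = (7 + 0**2)*11 = (7 + 0)*11 = 7*11 = 77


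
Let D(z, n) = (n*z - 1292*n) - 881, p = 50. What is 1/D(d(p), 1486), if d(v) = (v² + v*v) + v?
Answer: 1/5583507 ≈ 1.7910e-7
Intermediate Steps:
d(v) = v + 2*v² (d(v) = (v² + v²) + v = 2*v² + v = v + 2*v²)
D(z, n) = -881 - 1292*n + n*z (D(z, n) = (-1292*n + n*z) - 881 = -881 - 1292*n + n*z)
1/D(d(p), 1486) = 1/(-881 - 1292*1486 + 1486*(50*(1 + 2*50))) = 1/(-881 - 1919912 + 1486*(50*(1 + 100))) = 1/(-881 - 1919912 + 1486*(50*101)) = 1/(-881 - 1919912 + 1486*5050) = 1/(-881 - 1919912 + 7504300) = 1/5583507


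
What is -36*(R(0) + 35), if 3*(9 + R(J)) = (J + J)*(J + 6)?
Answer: -936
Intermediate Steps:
R(J) = -9 + 2*J*(6 + J)/3 (R(J) = -9 + ((J + J)*(J + 6))/3 = -9 + ((2*J)*(6 + J))/3 = -9 + (2*J*(6 + J))/3 = -9 + 2*J*(6 + J)/3)
-36*(R(0) + 35) = -36*((-9 + 4*0 + (⅔)*0²) + 35) = -36*((-9 + 0 + (⅔)*0) + 35) = -36*((-9 + 0 + 0) + 35) = -36*(-9 + 35) = -36*26 = -936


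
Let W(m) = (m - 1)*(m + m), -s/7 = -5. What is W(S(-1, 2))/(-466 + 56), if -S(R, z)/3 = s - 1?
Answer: -10506/205 ≈ -51.249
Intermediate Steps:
s = 35 (s = -7*(-5) = 35)
S(R, z) = -102 (S(R, z) = -3*(35 - 1) = -3*34 = -102)
W(m) = 2*m*(-1 + m) (W(m) = (-1 + m)*(2*m) = 2*m*(-1 + m))
W(S(-1, 2))/(-466 + 56) = (2*(-102)*(-1 - 102))/(-466 + 56) = (2*(-102)*(-103))/(-410) = 21012*(-1/410) = -10506/205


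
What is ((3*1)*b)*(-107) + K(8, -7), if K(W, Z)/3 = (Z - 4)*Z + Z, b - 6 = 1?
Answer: -2037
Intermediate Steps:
b = 7 (b = 6 + 1 = 7)
K(W, Z) = 3*Z + 3*Z*(-4 + Z) (K(W, Z) = 3*((Z - 4)*Z + Z) = 3*((-4 + Z)*Z + Z) = 3*(Z*(-4 + Z) + Z) = 3*(Z + Z*(-4 + Z)) = 3*Z + 3*Z*(-4 + Z))
((3*1)*b)*(-107) + K(8, -7) = ((3*1)*7)*(-107) + 3*(-7)*(-3 - 7) = (3*7)*(-107) + 3*(-7)*(-10) = 21*(-107) + 210 = -2247 + 210 = -2037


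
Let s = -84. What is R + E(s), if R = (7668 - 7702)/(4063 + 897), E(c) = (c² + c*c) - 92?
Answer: 34769583/2480 ≈ 14020.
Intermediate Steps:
E(c) = -92 + 2*c² (E(c) = (c² + c²) - 92 = 2*c² - 92 = -92 + 2*c²)
R = -17/2480 (R = -34/4960 = -34*1/4960 = -17/2480 ≈ -0.0068548)
R + E(s) = -17/2480 + (-92 + 2*(-84)²) = -17/2480 + (-92 + 2*7056) = -17/2480 + (-92 + 14112) = -17/2480 + 14020 = 34769583/2480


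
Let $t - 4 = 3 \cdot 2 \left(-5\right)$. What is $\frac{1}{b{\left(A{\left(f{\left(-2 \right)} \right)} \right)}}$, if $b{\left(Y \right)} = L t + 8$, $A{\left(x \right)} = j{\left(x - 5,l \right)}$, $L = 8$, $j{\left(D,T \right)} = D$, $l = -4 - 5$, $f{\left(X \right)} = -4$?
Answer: $- \frac{1}{200} \approx -0.005$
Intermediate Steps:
$l = -9$ ($l = -4 - 5 = -9$)
$A{\left(x \right)} = -5 + x$ ($A{\left(x \right)} = x - 5 = -5 + x$)
$t = -26$ ($t = 4 + 3 \cdot 2 \left(-5\right) = 4 + 6 \left(-5\right) = 4 - 30 = -26$)
$b{\left(Y \right)} = -200$ ($b{\left(Y \right)} = 8 \left(-26\right) + 8 = -208 + 8 = -200$)
$\frac{1}{b{\left(A{\left(f{\left(-2 \right)} \right)} \right)}} = \frac{1}{-200} = - \frac{1}{200}$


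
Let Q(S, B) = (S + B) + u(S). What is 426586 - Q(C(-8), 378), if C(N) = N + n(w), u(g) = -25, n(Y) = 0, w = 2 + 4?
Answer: 426241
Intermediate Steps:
w = 6
C(N) = N (C(N) = N + 0 = N)
Q(S, B) = -25 + B + S (Q(S, B) = (S + B) - 25 = (B + S) - 25 = -25 + B + S)
426586 - Q(C(-8), 378) = 426586 - (-25 + 378 - 8) = 426586 - 1*345 = 426586 - 345 = 426241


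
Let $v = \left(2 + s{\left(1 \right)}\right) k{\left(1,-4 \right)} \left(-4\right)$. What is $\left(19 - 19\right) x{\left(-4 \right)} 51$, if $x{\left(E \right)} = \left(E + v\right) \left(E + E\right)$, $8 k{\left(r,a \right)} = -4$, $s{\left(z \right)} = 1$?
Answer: $0$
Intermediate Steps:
$k{\left(r,a \right)} = - \frac{1}{2}$ ($k{\left(r,a \right)} = \frac{1}{8} \left(-4\right) = - \frac{1}{2}$)
$v = 6$ ($v = \left(2 + 1\right) \left(- \frac{1}{2}\right) \left(-4\right) = 3 \left(- \frac{1}{2}\right) \left(-4\right) = \left(- \frac{3}{2}\right) \left(-4\right) = 6$)
$x{\left(E \right)} = 2 E \left(6 + E\right)$ ($x{\left(E \right)} = \left(E + 6\right) \left(E + E\right) = \left(6 + E\right) 2 E = 2 E \left(6 + E\right)$)
$\left(19 - 19\right) x{\left(-4 \right)} 51 = \left(19 - 19\right) 2 \left(-4\right) \left(6 - 4\right) 51 = \left(19 - 19\right) 2 \left(-4\right) 2 \cdot 51 = 0 \left(-16\right) 51 = 0 \cdot 51 = 0$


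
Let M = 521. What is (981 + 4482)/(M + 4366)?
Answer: 607/543 ≈ 1.1179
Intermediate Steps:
(981 + 4482)/(M + 4366) = (981 + 4482)/(521 + 4366) = 5463/4887 = 5463*(1/4887) = 607/543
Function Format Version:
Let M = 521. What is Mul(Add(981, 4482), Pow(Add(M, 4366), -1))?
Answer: Rational(607, 543) ≈ 1.1179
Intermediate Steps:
Mul(Add(981, 4482), Pow(Add(M, 4366), -1)) = Mul(Add(981, 4482), Pow(Add(521, 4366), -1)) = Mul(5463, Pow(4887, -1)) = Mul(5463, Rational(1, 4887)) = Rational(607, 543)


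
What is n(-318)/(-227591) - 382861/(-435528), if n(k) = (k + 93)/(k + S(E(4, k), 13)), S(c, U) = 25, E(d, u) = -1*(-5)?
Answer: 25530667336543/29042820143064 ≈ 0.87907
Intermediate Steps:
E(d, u) = 5
n(k) = (93 + k)/(25 + k) (n(k) = (k + 93)/(k + 25) = (93 + k)/(25 + k))
n(-318)/(-227591) - 382861/(-435528) = ((93 - 318)/(25 - 318))/(-227591) - 382861/(-435528) = (-225/(-293))*(-1/227591) - 382861*(-1/435528) = -1/293*(-225)*(-1/227591) + 382861/435528 = (225/293)*(-1/227591) + 382861/435528 = -225/66684163 + 382861/435528 = 25530667336543/29042820143064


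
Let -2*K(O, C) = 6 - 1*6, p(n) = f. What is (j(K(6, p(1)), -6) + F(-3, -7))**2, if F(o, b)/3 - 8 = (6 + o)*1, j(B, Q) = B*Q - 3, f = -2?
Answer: 900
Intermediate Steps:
p(n) = -2
K(O, C) = 0 (K(O, C) = -(6 - 1*6)/2 = -(6 - 6)/2 = -1/2*0 = 0)
j(B, Q) = -3 + B*Q
F(o, b) = 42 + 3*o (F(o, b) = 24 + 3*((6 + o)*1) = 24 + 3*(6 + o) = 24 + (18 + 3*o) = 42 + 3*o)
(j(K(6, p(1)), -6) + F(-3, -7))**2 = ((-3 + 0*(-6)) + (42 + 3*(-3)))**2 = ((-3 + 0) + (42 - 9))**2 = (-3 + 33)**2 = 30**2 = 900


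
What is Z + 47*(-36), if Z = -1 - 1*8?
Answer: -1701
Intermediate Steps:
Z = -9 (Z = -1 - 8 = -9)
Z + 47*(-36) = -9 + 47*(-36) = -9 - 1692 = -1701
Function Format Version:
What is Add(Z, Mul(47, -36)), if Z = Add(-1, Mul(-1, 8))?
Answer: -1701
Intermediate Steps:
Z = -9 (Z = Add(-1, -8) = -9)
Add(Z, Mul(47, -36)) = Add(-9, Mul(47, -36)) = Add(-9, -1692) = -1701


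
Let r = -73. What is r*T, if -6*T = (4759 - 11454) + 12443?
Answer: 69934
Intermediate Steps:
T = -958 (T = -((4759 - 11454) + 12443)/6 = -(-6695 + 12443)/6 = -1/6*5748 = -958)
r*T = -73*(-958) = 69934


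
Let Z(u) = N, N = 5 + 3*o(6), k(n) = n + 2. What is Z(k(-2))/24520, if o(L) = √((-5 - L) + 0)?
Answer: 1/4904 + 3*I*√11/24520 ≈ 0.00020392 + 0.00040579*I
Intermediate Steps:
o(L) = √(-5 - L)
k(n) = 2 + n
N = 5 + 3*I*√11 (N = 5 + 3*√(-5 - 1*6) = 5 + 3*√(-5 - 6) = 5 + 3*√(-11) = 5 + 3*(I*√11) = 5 + 3*I*√11 ≈ 5.0 + 9.9499*I)
Z(u) = 5 + 3*I*√11
Z(k(-2))/24520 = (5 + 3*I*√11)/24520 = (5 + 3*I*√11)*(1/24520) = 1/4904 + 3*I*√11/24520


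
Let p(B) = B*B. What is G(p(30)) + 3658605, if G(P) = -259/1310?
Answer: 4792772291/1310 ≈ 3.6586e+6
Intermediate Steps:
p(B) = B**2
G(P) = -259/1310 (G(P) = -259*1/1310 = -259/1310)
G(p(30)) + 3658605 = -259/1310 + 3658605 = 4792772291/1310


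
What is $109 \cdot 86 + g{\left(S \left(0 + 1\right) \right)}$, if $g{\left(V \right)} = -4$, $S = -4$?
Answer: $9370$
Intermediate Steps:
$109 \cdot 86 + g{\left(S \left(0 + 1\right) \right)} = 109 \cdot 86 - 4 = 9374 - 4 = 9370$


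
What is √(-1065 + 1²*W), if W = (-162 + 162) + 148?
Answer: I*√917 ≈ 30.282*I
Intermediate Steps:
W = 148 (W = 0 + 148 = 148)
√(-1065 + 1²*W) = √(-1065 + 1²*148) = √(-1065 + 1*148) = √(-1065 + 148) = √(-917) = I*√917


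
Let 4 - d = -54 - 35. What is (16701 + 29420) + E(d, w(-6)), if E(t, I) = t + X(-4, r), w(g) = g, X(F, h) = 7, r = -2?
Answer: 46221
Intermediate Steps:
d = 93 (d = 4 - (-54 - 35) = 4 - 1*(-89) = 4 + 89 = 93)
E(t, I) = 7 + t (E(t, I) = t + 7 = 7 + t)
(16701 + 29420) + E(d, w(-6)) = (16701 + 29420) + (7 + 93) = 46121 + 100 = 46221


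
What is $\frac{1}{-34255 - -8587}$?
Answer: $- \frac{1}{25668} \approx -3.8959 \cdot 10^{-5}$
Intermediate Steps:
$\frac{1}{-34255 - -8587} = \frac{1}{-34255 + 8587} = \frac{1}{-25668} = - \frac{1}{25668}$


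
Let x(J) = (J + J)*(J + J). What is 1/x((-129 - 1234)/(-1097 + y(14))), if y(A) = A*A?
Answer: 811801/7431076 ≈ 0.10924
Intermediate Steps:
y(A) = A**2
x(J) = 4*J**2 (x(J) = (2*J)*(2*J) = 4*J**2)
1/x((-129 - 1234)/(-1097 + y(14))) = 1/(4*((-129 - 1234)/(-1097 + 14**2))**2) = 1/(4*(-1363/(-1097 + 196))**2) = 1/(4*(-1363/(-901))**2) = 1/(4*(-1363*(-1/901))**2) = 1/(4*(1363/901)**2) = 1/(4*(1857769/811801)) = 1/(7431076/811801) = 811801/7431076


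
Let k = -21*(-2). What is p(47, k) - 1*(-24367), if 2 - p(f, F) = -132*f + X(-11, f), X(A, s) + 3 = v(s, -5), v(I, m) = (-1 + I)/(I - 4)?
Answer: 1314722/43 ≈ 30575.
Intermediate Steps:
v(I, m) = (-1 + I)/(-4 + I)
X(A, s) = -3 + (-1 + s)/(-4 + s)
k = 42 (k = -7*(-6) = 42)
p(f, F) = 2 + 132*f - (11 - 2*f)/(-4 + f) (p(f, F) = 2 - (-132*f + (11 - 2*f)/(-4 + f)) = 2 + (132*f - (11 - 2*f)/(-4 + f)) = 2 + 132*f - (11 - 2*f)/(-4 + f))
p(47, k) - 1*(-24367) = (-19 - 524*47 + 132*47²)/(-4 + 47) - 1*(-24367) = (-19 - 24628 + 132*2209)/43 + 24367 = (-19 - 24628 + 291588)/43 + 24367 = (1/43)*266941 + 24367 = 266941/43 + 24367 = 1314722/43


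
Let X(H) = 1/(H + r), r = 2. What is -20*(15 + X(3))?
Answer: -304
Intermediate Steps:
X(H) = 1/(2 + H) (X(H) = 1/(H + 2) = 1/(2 + H))
-20*(15 + X(3)) = -20*(15 + 1/(2 + 3)) = -20*(15 + 1/5) = -20*(15 + ⅕) = -20*76/5 = -304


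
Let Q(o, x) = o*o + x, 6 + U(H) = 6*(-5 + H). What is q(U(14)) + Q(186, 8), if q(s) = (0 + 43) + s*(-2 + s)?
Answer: 36855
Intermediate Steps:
U(H) = -36 + 6*H (U(H) = -6 + 6*(-5 + H) = -6 + (-30 + 6*H) = -36 + 6*H)
Q(o, x) = x + o**2 (Q(o, x) = o**2 + x = x + o**2)
q(s) = 43 + s*(-2 + s)
q(U(14)) + Q(186, 8) = (43 + (-36 + 6*14)**2 - 2*(-36 + 6*14)) + (8 + 186**2) = (43 + (-36 + 84)**2 - 2*(-36 + 84)) + (8 + 34596) = (43 + 48**2 - 2*48) + 34604 = (43 + 2304 - 96) + 34604 = 2251 + 34604 = 36855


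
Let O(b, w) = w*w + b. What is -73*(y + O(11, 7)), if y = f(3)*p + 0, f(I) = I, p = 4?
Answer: -5256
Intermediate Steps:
O(b, w) = b + w**2 (O(b, w) = w**2 + b = b + w**2)
y = 12 (y = 3*4 + 0 = 12 + 0 = 12)
-73*(y + O(11, 7)) = -73*(12 + (11 + 7**2)) = -73*(12 + (11 + 49)) = -73*(12 + 60) = -73*72 = -5256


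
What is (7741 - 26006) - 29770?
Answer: -48035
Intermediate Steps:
(7741 - 26006) - 29770 = -18265 - 29770 = -48035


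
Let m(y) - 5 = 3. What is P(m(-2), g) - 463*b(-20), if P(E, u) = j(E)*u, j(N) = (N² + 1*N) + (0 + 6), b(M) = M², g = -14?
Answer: -186292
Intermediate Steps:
m(y) = 8 (m(y) = 5 + 3 = 8)
j(N) = 6 + N + N² (j(N) = (N² + N) + 6 = (N + N²) + 6 = 6 + N + N²)
P(E, u) = u*(6 + E + E²) (P(E, u) = (6 + E + E²)*u = u*(6 + E + E²))
P(m(-2), g) - 463*b(-20) = -14*(6 + 8 + 8²) - 463*(-20)² = -14*(6 + 8 + 64) - 463*400 = -14*78 - 185200 = -1092 - 185200 = -186292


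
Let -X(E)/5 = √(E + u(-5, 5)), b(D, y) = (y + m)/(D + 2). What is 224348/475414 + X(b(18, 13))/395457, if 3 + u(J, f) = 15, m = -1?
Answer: 112174/237707 - √35/131819 ≈ 0.47186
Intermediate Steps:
u(J, f) = 12 (u(J, f) = -3 + 15 = 12)
b(D, y) = (-1 + y)/(2 + D) (b(D, y) = (y - 1)/(D + 2) = (-1 + y)/(2 + D))
X(E) = -5*√(12 + E) (X(E) = -5*√(E + 12) = -5*√(12 + E))
224348/475414 + X(b(18, 13))/395457 = 224348/475414 - 5*√(12 + (-1 + 13)/(2 + 18))/395457 = 224348*(1/475414) - 5*√(12 + 12/20)*(1/395457) = 112174/237707 - 5*√(12 + (1/20)*12)*(1/395457) = 112174/237707 - 5*√(12 + ⅗)*(1/395457) = 112174/237707 - 3*√35*(1/395457) = 112174/237707 - √35/131819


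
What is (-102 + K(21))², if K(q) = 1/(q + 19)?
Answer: 16638241/1600 ≈ 10399.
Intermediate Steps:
K(q) = 1/(19 + q)
(-102 + K(21))² = (-102 + 1/(19 + 21))² = (-102 + 1/40)² = (-4079/40)² = 16638241/1600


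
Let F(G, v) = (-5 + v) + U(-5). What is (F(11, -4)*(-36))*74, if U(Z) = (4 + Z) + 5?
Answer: 13320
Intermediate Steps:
U(Z) = 9 + Z
F(G, v) = -1 + v (F(G, v) = (-5 + v) + (9 - 5) = (-5 + v) + 4 = -1 + v)
(F(11, -4)*(-36))*74 = ((-1 - 4)*(-36))*74 = -5*(-36)*74 = 180*74 = 13320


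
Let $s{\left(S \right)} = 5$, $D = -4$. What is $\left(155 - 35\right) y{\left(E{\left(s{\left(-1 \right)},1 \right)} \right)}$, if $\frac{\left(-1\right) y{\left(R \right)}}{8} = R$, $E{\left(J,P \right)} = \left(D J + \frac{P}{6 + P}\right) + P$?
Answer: $\frac{126720}{7} \approx 18103.0$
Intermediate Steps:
$E{\left(J,P \right)} = P - 4 J + \frac{P}{6 + P}$ ($E{\left(J,P \right)} = \left(- 4 J + \frac{P}{6 + P}\right) + P = P - 4 J + \frac{P}{6 + P}$)
$y{\left(R \right)} = - 8 R$
$\left(155 - 35\right) y{\left(E{\left(s{\left(-1 \right)},1 \right)} \right)} = \left(155 - 35\right) \left(- 8 \frac{1^{2} - 120 + 7 \cdot 1 - 20 \cdot 1}{6 + 1}\right) = 120 \left(- 8 \frac{1 - 120 + 7 - 20}{7}\right) = 120 \left(- 8 \cdot \frac{1}{7} \left(-132\right)\right) = 120 \left(\left(-8\right) \left(- \frac{132}{7}\right)\right) = 120 \cdot \frac{1056}{7} = \frac{126720}{7}$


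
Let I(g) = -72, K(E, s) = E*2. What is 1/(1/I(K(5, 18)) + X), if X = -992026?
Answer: -72/71425873 ≈ -1.0080e-6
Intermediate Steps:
K(E, s) = 2*E
1/(1/I(K(5, 18)) + X) = 1/(1/(-72) - 992026) = 1/(-1/72 - 992026) = 1/(-71425873/72) = -72/71425873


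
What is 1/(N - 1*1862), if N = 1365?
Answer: -1/497 ≈ -0.0020121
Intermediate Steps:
1/(N - 1*1862) = 1/(1365 - 1*1862) = 1/(1365 - 1862) = 1/(-497) = -1/497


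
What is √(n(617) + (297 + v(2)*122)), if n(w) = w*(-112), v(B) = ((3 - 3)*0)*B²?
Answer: I*√68807 ≈ 262.31*I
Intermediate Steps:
v(B) = 0 (v(B) = (0*0)*B² = 0*B² = 0)
n(w) = -112*w
√(n(617) + (297 + v(2)*122)) = √(-112*617 + (297 + 0*122)) = √(-69104 + (297 + 0)) = √(-69104 + 297) = √(-68807) = I*√68807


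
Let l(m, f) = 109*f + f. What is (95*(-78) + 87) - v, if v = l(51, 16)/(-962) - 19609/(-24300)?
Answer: -85581468829/11688300 ≈ -7322.0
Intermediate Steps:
l(m, f) = 110*f
v = -11952071/11688300 (v = (110*16)/(-962) - 19609/(-24300) = 1760*(-1/962) - 19609*(-1/24300) = -880/481 + 19609/24300 = -11952071/11688300 ≈ -1.0226)
(95*(-78) + 87) - v = (95*(-78) + 87) - 1*(-11952071/11688300) = (-7410 + 87) + 11952071/11688300 = -7323 + 11952071/11688300 = -85581468829/11688300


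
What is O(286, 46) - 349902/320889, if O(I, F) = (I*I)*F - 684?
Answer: 402387415882/106963 ≈ 3.7619e+6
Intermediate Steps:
O(I, F) = -684 + F*I² (O(I, F) = I²*F - 684 = F*I² - 684 = -684 + F*I²)
O(286, 46) - 349902/320889 = (-684 + 46*286²) - 349902/320889 = (-684 + 46*81796) - 349902*1/320889 = (-684 + 3762616) - 116634/106963 = 3761932 - 116634/106963 = 402387415882/106963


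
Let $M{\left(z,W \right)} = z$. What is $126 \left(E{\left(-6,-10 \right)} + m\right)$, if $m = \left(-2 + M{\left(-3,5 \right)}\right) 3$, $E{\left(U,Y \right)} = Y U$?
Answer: $5670$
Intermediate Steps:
$E{\left(U,Y \right)} = U Y$
$m = -15$ ($m = \left(-2 - 3\right) 3 = \left(-5\right) 3 = -15$)
$126 \left(E{\left(-6,-10 \right)} + m\right) = 126 \left(\left(-6\right) \left(-10\right) - 15\right) = 126 \left(60 - 15\right) = 126 \cdot 45 = 5670$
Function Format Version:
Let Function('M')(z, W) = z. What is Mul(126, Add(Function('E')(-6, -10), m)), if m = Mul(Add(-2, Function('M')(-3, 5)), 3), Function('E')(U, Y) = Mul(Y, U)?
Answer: 5670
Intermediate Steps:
Function('E')(U, Y) = Mul(U, Y)
m = -15 (m = Mul(Add(-2, -3), 3) = Mul(-5, 3) = -15)
Mul(126, Add(Function('E')(-6, -10), m)) = Mul(126, Add(Mul(-6, -10), -15)) = Mul(126, Add(60, -15)) = Mul(126, 45) = 5670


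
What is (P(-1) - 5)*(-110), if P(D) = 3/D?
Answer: 880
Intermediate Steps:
(P(-1) - 5)*(-110) = (3/(-1) - 5)*(-110) = (3*(-1) - 5)*(-110) = (-3 - 5)*(-110) = -8*(-110) = 880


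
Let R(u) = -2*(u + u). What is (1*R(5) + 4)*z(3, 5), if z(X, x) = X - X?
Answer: 0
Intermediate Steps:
R(u) = -4*u
z(X, x) = 0
(1*R(5) + 4)*z(3, 5) = (1*(-4*5) + 4)*0 = (1*(-20) + 4)*0 = (-20 + 4)*0 = -16*0 = 0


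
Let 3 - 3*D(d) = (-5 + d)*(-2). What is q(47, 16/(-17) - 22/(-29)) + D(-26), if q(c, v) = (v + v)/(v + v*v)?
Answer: -20819/1209 ≈ -17.220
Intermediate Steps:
q(c, v) = 2*v/(v + v²) (q(c, v) = (2*v)/(v + v²) = 2*v/(v + v²))
D(d) = -7/3 + 2*d/3 (D(d) = 1 - (-5 + d)*(-2)/3 = 1 - (10 - 2*d)/3 = 1 + (-10/3 + 2*d/3) = -7/3 + 2*d/3)
q(47, 16/(-17) - 22/(-29)) + D(-26) = 2/(1 + (16/(-17) - 22/(-29))) + (-7/3 + (⅔)*(-26)) = 2/(1 + (16*(-1/17) - 22*(-1/29))) + (-7/3 - 52/3) = 2/(1 + (-16/17 + 22/29)) - 59/3 = 2/(1 - 90/493) - 59/3 = 2/(403/493) - 59/3 = 2*(493/403) - 59/3 = 986/403 - 59/3 = -20819/1209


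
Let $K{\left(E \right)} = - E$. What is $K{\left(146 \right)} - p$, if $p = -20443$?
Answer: $20297$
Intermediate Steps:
$K{\left(146 \right)} - p = \left(-1\right) 146 - -20443 = -146 + 20443 = 20297$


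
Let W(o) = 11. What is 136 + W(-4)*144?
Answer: 1720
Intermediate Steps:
136 + W(-4)*144 = 136 + 11*144 = 136 + 1584 = 1720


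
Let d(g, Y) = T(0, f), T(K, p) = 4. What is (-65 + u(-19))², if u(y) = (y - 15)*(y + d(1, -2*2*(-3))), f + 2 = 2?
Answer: 198025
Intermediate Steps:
f = 0 (f = -2 + 2 = 0)
d(g, Y) = 4
u(y) = (-15 + y)*(4 + y) (u(y) = (y - 15)*(y + 4) = (-15 + y)*(4 + y))
(-65 + u(-19))² = (-65 + (-60 + (-19)² - 11*(-19)))² = (-65 + (-60 + 361 + 209))² = (-65 + 510)² = 445² = 198025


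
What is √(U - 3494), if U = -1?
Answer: I*√3495 ≈ 59.119*I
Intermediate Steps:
√(U - 3494) = √(-1 - 3494) = √(-3495) = I*√3495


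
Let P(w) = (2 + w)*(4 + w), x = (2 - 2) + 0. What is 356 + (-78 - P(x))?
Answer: 270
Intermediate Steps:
x = 0 (x = 0 + 0 = 0)
356 + (-78 - P(x)) = 356 + (-78 - (8 + 0² + 6*0)) = 356 + (-78 - (8 + 0 + 0)) = 356 + (-78 - 1*8) = 356 + (-78 - 8) = 356 - 86 = 270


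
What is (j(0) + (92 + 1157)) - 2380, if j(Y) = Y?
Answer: -1131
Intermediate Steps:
(j(0) + (92 + 1157)) - 2380 = (0 + (92 + 1157)) - 2380 = (0 + 1249) - 2380 = 1249 - 2380 = -1131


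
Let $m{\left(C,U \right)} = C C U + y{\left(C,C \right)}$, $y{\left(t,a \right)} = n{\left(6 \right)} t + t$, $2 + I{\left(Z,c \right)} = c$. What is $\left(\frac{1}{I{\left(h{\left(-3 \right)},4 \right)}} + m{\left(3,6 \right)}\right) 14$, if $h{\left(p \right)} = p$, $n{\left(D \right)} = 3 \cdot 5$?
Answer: $1435$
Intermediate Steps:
$n{\left(D \right)} = 15$
$I{\left(Z,c \right)} = -2 + c$
$y{\left(t,a \right)} = 16 t$ ($y{\left(t,a \right)} = 15 t + t = 16 t$)
$m{\left(C,U \right)} = 16 C + U C^{2}$ ($m{\left(C,U \right)} = C C U + 16 C = C^{2} U + 16 C = U C^{2} + 16 C = 16 C + U C^{2}$)
$\left(\frac{1}{I{\left(h{\left(-3 \right)},4 \right)}} + m{\left(3,6 \right)}\right) 14 = \left(\frac{1}{-2 + 4} + 3 \left(16 + 3 \cdot 6\right)\right) 14 = \left(\frac{1}{2} + 3 \left(16 + 18\right)\right) 14 = \left(\frac{1}{2} + 3 \cdot 34\right) 14 = \left(\frac{1}{2} + 102\right) 14 = \frac{205}{2} \cdot 14 = 1435$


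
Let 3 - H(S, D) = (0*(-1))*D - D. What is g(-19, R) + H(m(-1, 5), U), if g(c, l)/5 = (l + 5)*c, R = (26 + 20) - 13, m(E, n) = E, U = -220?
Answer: -3827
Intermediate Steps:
R = 33 (R = 46 - 13 = 33)
H(S, D) = 3 + D (H(S, D) = 3 - ((0*(-1))*D - D) = 3 - (0*D - D) = 3 - (0 - D) = 3 - (-1)*D = 3 + D)
g(c, l) = 5*c*(5 + l) (g(c, l) = 5*((l + 5)*c) = 5*((5 + l)*c) = 5*(c*(5 + l)) = 5*c*(5 + l))
g(-19, R) + H(m(-1, 5), U) = 5*(-19)*(5 + 33) + (3 - 220) = 5*(-19)*38 - 217 = -3610 - 217 = -3827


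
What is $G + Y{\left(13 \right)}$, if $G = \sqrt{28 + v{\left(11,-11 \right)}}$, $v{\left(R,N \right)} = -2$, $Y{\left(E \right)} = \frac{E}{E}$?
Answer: $1 + \sqrt{26} \approx 6.099$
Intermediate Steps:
$Y{\left(E \right)} = 1$
$G = \sqrt{26}$ ($G = \sqrt{28 - 2} = \sqrt{26} \approx 5.099$)
$G + Y{\left(13 \right)} = \sqrt{26} + 1 = 1 + \sqrt{26}$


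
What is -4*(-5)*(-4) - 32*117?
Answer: -3824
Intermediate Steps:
-4*(-5)*(-4) - 32*117 = 20*(-4) - 3744 = -80 - 3744 = -3824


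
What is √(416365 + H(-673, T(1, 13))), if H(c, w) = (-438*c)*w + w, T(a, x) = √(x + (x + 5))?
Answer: √(416365 + 294775*√31) ≈ 1434.4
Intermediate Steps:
T(a, x) = √(5 + 2*x) (T(a, x) = √(x + (5 + x)) = √(5 + 2*x))
H(c, w) = w - 438*c*w (H(c, w) = -438*c*w + w = w - 438*c*w)
√(416365 + H(-673, T(1, 13))) = √(416365 + √(5 + 2*13)*(1 - 438*(-673))) = √(416365 + √(5 + 26)*(1 + 294774)) = √(416365 + √31*294775) = √(416365 + 294775*√31)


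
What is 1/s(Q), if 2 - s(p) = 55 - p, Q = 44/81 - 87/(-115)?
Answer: -9315/481588 ≈ -0.019342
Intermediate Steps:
Q = 12107/9315 (Q = 44*(1/81) - 87*(-1/115) = 44/81 + 87/115 = 12107/9315 ≈ 1.2997)
s(p) = -53 + p (s(p) = 2 - (55 - p) = 2 + (-55 + p) = -53 + p)
1/s(Q) = 1/(-53 + 12107/9315) = 1/(-481588/9315) = -9315/481588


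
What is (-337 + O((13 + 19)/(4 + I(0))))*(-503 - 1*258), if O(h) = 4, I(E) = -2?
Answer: 253413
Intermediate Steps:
(-337 + O((13 + 19)/(4 + I(0))))*(-503 - 1*258) = (-337 + 4)*(-503 - 1*258) = -333*(-503 - 258) = -333*(-761) = 253413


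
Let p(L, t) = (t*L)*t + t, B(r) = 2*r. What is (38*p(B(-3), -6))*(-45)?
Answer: 379620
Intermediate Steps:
p(L, t) = t + L*t² (p(L, t) = (L*t)*t + t = L*t² + t = t + L*t²)
(38*p(B(-3), -6))*(-45) = (38*(-6*(1 + (2*(-3))*(-6))))*(-45) = (38*(-6*(1 - 6*(-6))))*(-45) = (38*(-6*(1 + 36)))*(-45) = (38*(-6*37))*(-45) = (38*(-222))*(-45) = -8436*(-45) = 379620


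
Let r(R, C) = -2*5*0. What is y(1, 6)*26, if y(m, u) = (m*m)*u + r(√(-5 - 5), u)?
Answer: 156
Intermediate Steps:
r(R, C) = 0 (r(R, C) = -10*0 = 0)
y(m, u) = u*m² (y(m, u) = (m*m)*u + 0 = m²*u + 0 = u*m² + 0 = u*m²)
y(1, 6)*26 = (6*1²)*26 = (6*1)*26 = 6*26 = 156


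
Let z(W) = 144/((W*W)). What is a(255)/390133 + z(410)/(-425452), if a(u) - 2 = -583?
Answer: -2597018359772/1743857476624975 ≈ -0.0014892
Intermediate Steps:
a(u) = -581 (a(u) = 2 - 583 = -581)
z(W) = 144/W² (z(W) = 144/(W²) = 144/W²)
a(255)/390133 + z(410)/(-425452) = -581/390133 + (144/410²)/(-425452) = -581*1/390133 + (144*(1/168100))*(-1/425452) = -581/390133 + (36/42025)*(-1/425452) = -581/390133 - 9/4469905075 = -2597018359772/1743857476624975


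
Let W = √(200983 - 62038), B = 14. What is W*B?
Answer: 14*√138945 ≈ 5218.5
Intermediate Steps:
W = √138945 ≈ 372.75
W*B = √138945*14 = 14*√138945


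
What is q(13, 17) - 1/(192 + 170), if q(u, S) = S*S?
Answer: 104617/362 ≈ 289.00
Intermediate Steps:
q(u, S) = S²
q(13, 17) - 1/(192 + 170) = 17² - 1/(192 + 170) = 289 - 1/362 = 104617/362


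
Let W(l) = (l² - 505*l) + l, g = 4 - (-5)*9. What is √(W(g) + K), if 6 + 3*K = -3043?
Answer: I*√209802/3 ≈ 152.68*I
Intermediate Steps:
K = -3049/3 (K = -2 + (⅓)*(-3043) = -2 - 3043/3 = -3049/3 ≈ -1016.3)
g = 49 (g = 4 - 5*(-9) = 4 + 45 = 49)
W(l) = l² - 504*l
√(W(g) + K) = √(49*(-504 + 49) - 3049/3) = √(49*(-455) - 3049/3) = √(-22295 - 3049/3) = √(-69934/3) = I*√209802/3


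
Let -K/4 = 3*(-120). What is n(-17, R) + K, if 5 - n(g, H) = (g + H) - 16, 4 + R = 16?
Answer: 1466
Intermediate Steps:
R = 12 (R = -4 + 16 = 12)
n(g, H) = 21 - H - g (n(g, H) = 5 - ((g + H) - 16) = 5 - ((H + g) - 16) = 5 - (-16 + H + g) = 5 + (16 - H - g) = 21 - H - g)
K = 1440 (K = -12*(-120) = -4*(-360) = 1440)
n(-17, R) + K = (21 - 1*12 - 1*(-17)) + 1440 = (21 - 12 + 17) + 1440 = 26 + 1440 = 1466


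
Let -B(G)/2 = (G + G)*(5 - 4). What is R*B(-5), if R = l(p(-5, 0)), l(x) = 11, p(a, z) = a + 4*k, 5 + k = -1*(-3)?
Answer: 220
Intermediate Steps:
k = -2 (k = -5 - 1*(-3) = -5 + 3 = -2)
B(G) = -4*G (B(G) = -2*(G + G)*(5 - 4) = -2*2*G = -4*G)
p(a, z) = -8 + a (p(a, z) = a + 4*(-2) = a - 8 = -8 + a)
R = 11
R*B(-5) = 11*(-4*(-5)) = 11*20 = 220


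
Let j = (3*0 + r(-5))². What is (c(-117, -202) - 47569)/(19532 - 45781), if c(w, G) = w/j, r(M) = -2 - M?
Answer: 47582/26249 ≈ 1.8127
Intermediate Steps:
j = 9 (j = (3*0 + (-2 - 1*(-5)))² = (0 + (-2 + 5))² = (0 + 3)² = 3² = 9)
c(w, G) = w/9
(c(-117, -202) - 47569)/(19532 - 45781) = ((⅑)*(-117) - 47569)/(19532 - 45781) = (-13 - 47569)/(-26249) = -47582*(-1/26249) = 47582/26249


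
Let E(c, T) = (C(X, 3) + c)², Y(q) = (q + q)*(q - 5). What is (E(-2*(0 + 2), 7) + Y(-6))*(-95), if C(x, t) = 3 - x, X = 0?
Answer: -12635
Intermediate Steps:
Y(q) = 2*q*(-5 + q) (Y(q) = (2*q)*(-5 + q) = 2*q*(-5 + q))
E(c, T) = (3 + c)² (E(c, T) = ((3 - 1*0) + c)² = ((3 + 0) + c)² = (3 + c)²)
(E(-2*(0 + 2), 7) + Y(-6))*(-95) = ((3 - 2*(0 + 2))² + 2*(-6)*(-5 - 6))*(-95) = ((3 - 2*2)² + 2*(-6)*(-11))*(-95) = ((3 - 4)² + 132)*(-95) = ((-1)² + 132)*(-95) = (1 + 132)*(-95) = 133*(-95) = -12635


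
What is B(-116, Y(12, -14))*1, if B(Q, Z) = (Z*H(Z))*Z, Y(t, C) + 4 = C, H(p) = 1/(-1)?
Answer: -324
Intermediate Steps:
H(p) = -1
Y(t, C) = -4 + C
B(Q, Z) = -Z² (B(Q, Z) = (Z*(-1))*Z = (-Z)*Z = -Z²)
B(-116, Y(12, -14))*1 = -(-4 - 14)²*1 = -1*(-18)²*1 = -1*324*1 = -324*1 = -324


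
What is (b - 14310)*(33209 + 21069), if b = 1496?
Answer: -695518292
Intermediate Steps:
(b - 14310)*(33209 + 21069) = (1496 - 14310)*(33209 + 21069) = -12814*54278 = -695518292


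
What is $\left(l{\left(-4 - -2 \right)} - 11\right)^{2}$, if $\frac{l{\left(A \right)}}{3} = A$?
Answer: $289$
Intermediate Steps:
$l{\left(A \right)} = 3 A$
$\left(l{\left(-4 - -2 \right)} - 11\right)^{2} = \left(3 \left(-4 - -2\right) - 11\right)^{2} = \left(3 \left(-4 + 2\right) - 11\right)^{2} = \left(3 \left(-2\right) - 11\right)^{2} = \left(-6 - 11\right)^{2} = \left(-17\right)^{2} = 289$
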